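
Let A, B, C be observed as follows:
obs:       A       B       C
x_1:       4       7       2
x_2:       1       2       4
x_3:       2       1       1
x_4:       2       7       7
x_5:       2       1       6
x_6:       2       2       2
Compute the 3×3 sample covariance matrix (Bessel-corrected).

Step 1 — column means:
  mean(A) = (4 + 1 + 2 + 2 + 2 + 2) / 6 = 13/6 = 2.1667
  mean(B) = (7 + 2 + 1 + 7 + 1 + 2) / 6 = 20/6 = 3.3333
  mean(C) = (2 + 4 + 1 + 7 + 6 + 2) / 6 = 22/6 = 3.6667

Step 2 — sample covariance S[i,j] = (1/(n-1)) · Σ_k (x_{k,i} - mean_i) · (x_{k,j} - mean_j), with n-1 = 5.
  S[A,A] = ((1.8333)·(1.8333) + (-1.1667)·(-1.1667) + (-0.1667)·(-0.1667) + (-0.1667)·(-0.1667) + (-0.1667)·(-0.1667) + (-0.1667)·(-0.1667)) / 5 = 4.8333/5 = 0.9667
  S[A,B] = ((1.8333)·(3.6667) + (-1.1667)·(-1.3333) + (-0.1667)·(-2.3333) + (-0.1667)·(3.6667) + (-0.1667)·(-2.3333) + (-0.1667)·(-1.3333)) / 5 = 8.6667/5 = 1.7333
  S[A,C] = ((1.8333)·(-1.6667) + (-1.1667)·(0.3333) + (-0.1667)·(-2.6667) + (-0.1667)·(3.3333) + (-0.1667)·(2.3333) + (-0.1667)·(-1.6667)) / 5 = -3.6667/5 = -0.7333
  S[B,B] = ((3.6667)·(3.6667) + (-1.3333)·(-1.3333) + (-2.3333)·(-2.3333) + (3.6667)·(3.6667) + (-2.3333)·(-2.3333) + (-1.3333)·(-1.3333)) / 5 = 41.3333/5 = 8.2667
  S[B,C] = ((3.6667)·(-1.6667) + (-1.3333)·(0.3333) + (-2.3333)·(-2.6667) + (3.6667)·(3.3333) + (-2.3333)·(2.3333) + (-1.3333)·(-1.6667)) / 5 = 8.6667/5 = 1.7333
  S[C,C] = ((-1.6667)·(-1.6667) + (0.3333)·(0.3333) + (-2.6667)·(-2.6667) + (3.3333)·(3.3333) + (2.3333)·(2.3333) + (-1.6667)·(-1.6667)) / 5 = 29.3333/5 = 5.8667

S is symmetric (S[j,i] = S[i,j]). Assembling:

S = [[0.9667, 1.7333, -0.7333],
 [1.7333, 8.2667, 1.7333],
 [-0.7333, 1.7333, 5.8667]]


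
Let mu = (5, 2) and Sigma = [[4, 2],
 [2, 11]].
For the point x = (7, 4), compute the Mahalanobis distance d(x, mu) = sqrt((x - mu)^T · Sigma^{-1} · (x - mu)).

Step 1 — centre the observation: (x - mu) = (2, 2).

Step 2 — invert Sigma. det(Sigma) = 4·11 - (2)² = 40.
  Sigma^{-1} = (1/det) · [[d, -b], [-b, a]] = [[0.275, -0.05],
 [-0.05, 0.1]].

Step 3 — form the quadratic (x - mu)^T · Sigma^{-1} · (x - mu):
  Sigma^{-1} · (x - mu) = (0.45, 0.1).
  (x - mu)^T · [Sigma^{-1} · (x - mu)] = (2)·(0.45) + (2)·(0.1) = 1.1.

Step 4 — take square root: d = √(1.1) ≈ 1.0488.

d(x, mu) = √(1.1) ≈ 1.0488


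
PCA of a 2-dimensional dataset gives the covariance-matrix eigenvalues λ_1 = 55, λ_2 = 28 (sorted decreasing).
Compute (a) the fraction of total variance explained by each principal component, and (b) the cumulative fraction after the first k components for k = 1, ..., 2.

Step 1 — total variance = trace(Sigma) = Σ λ_i = 55 + 28 = 83.

Step 2 — fraction explained by component i = λ_i / Σ λ:
  PC1: 55/83 = 0.6627
  PC2: 28/83 = 0.3373

Step 3 — cumulative fraction after k components = (λ_1 + ... + λ_k) / Σ λ:
  k = 1: 55/83 = 0.6627
  k = 2: (55 + 28)/83 = 83/83 = 1

Summary (fraction, with percent):

explained: PC1 0.6627 (66.27%), PC2 0.3373 (33.73%);  cumulative: 0.6627, 1


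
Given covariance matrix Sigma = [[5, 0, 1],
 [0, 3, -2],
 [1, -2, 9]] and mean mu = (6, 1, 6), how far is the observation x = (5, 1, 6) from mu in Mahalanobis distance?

Step 1 — centre the observation: (x - mu) = (-1, 0, 0).

Step 2 — invert Sigma (cofactor / det for 3×3, or solve directly):
  Sigma^{-1} = [[0.2054, -0.0179, -0.0268],
 [-0.0179, 0.3929, 0.0893],
 [-0.0268, 0.0893, 0.1339]].

Step 3 — form the quadratic (x - mu)^T · Sigma^{-1} · (x - mu):
  Sigma^{-1} · (x - mu) = (-0.2054, 0.0179, 0.0268).
  (x - mu)^T · [Sigma^{-1} · (x - mu)] = (-1)·(-0.2054) + (0)·(0.0179) + (0)·(0.0268) = 0.2054.

Step 4 — take square root: d = √(0.2054) ≈ 0.4532.

d(x, mu) = √(0.2054) ≈ 0.4532


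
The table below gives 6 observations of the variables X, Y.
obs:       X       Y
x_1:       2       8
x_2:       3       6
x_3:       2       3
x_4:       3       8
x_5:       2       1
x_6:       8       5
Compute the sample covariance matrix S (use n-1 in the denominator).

Step 1 — column means:
  mean(X) = (2 + 3 + 2 + 3 + 2 + 8) / 6 = 20/6 = 3.3333
  mean(Y) = (8 + 6 + 3 + 8 + 1 + 5) / 6 = 31/6 = 5.1667

Step 2 — sample covariance S[i,j] = (1/(n-1)) · Σ_k (x_{k,i} - mean_i) · (x_{k,j} - mean_j), with n-1 = 5.
  S[X,X] = ((-1.3333)·(-1.3333) + (-0.3333)·(-0.3333) + (-1.3333)·(-1.3333) + (-0.3333)·(-0.3333) + (-1.3333)·(-1.3333) + (4.6667)·(4.6667)) / 5 = 27.3333/5 = 5.4667
  S[X,Y] = ((-1.3333)·(2.8333) + (-0.3333)·(0.8333) + (-1.3333)·(-2.1667) + (-0.3333)·(2.8333) + (-1.3333)·(-4.1667) + (4.6667)·(-0.1667)) / 5 = 2.6667/5 = 0.5333
  S[Y,Y] = ((2.8333)·(2.8333) + (0.8333)·(0.8333) + (-2.1667)·(-2.1667) + (2.8333)·(2.8333) + (-4.1667)·(-4.1667) + (-0.1667)·(-0.1667)) / 5 = 38.8333/5 = 7.7667

S is symmetric (S[j,i] = S[i,j]). Assembling:

S = [[5.4667, 0.5333],
 [0.5333, 7.7667]]


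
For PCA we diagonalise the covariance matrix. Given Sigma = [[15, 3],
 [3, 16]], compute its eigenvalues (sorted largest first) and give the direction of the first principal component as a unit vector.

Step 1 — characteristic polynomial of 2×2 Sigma:
  det(Sigma - λI) = λ² - trace · λ + det = 0.
  trace = 15 + 16 = 31, det = 15·16 - (3)² = 231.
Step 2 — discriminant:
  Δ = trace² - 4·det = 961 - 924 = 37.
Step 3 — eigenvalues:
  λ = (trace ± √Δ)/2 = (31 ± 6.0828)/2,
  λ_1 = 18.5414,  λ_2 = 12.4586.

Step 4 — unit eigenvector for λ_1: solve (Sigma - λ_1 I)v = 0. First row:
  (15 - 18.5414)·v_x + (3)·v_y = 0, i.e. (-3.5414)·v_x + (3)·v_y = 0,
  so v ∝ (b, λ_1 - a) = (3, 3.5414) = u.
  ||u|| = √((3)² + (3.5414)²) = √(21.5414) ≈ 4.6413,
  v_1 = u/||u|| ≈ (0.6464, 0.763) (||v_1|| = 1).

λ_1 = 18.5414,  λ_2 = 12.4586;  v_1 ≈ (0.6464, 0.763)


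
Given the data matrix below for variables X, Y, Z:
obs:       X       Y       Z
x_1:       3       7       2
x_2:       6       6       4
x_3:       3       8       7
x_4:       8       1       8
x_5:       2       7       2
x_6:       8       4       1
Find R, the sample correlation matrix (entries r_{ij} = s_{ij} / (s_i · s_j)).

Step 1 — column means:
  mean(X) = (3 + 6 + 3 + 8 + 2 + 8) / 6 = 30/6 = 5
  mean(Y) = (7 + 6 + 8 + 1 + 7 + 4) / 6 = 33/6 = 5.5
  mean(Z) = (2 + 4 + 7 + 8 + 2 + 1) / 6 = 24/6 = 4

Step 2 — sample variances and covariances s[i,j] = (1/(n-1)) · Σ_k (x_{k,i} - mean_i) · (x_{k,j} - mean_j), with n-1 = 5:
  s[X,X] = ((-2)·(-2) + (1)·(1) + (-2)·(-2) + (3)·(3) + (-3)·(-3) + (3)·(3)) / 5 = 36/5 = 7.2
  s[X,Y] = ((-2)·(1.5) + (1)·(0.5) + (-2)·(2.5) + (3)·(-4.5) + (-3)·(1.5) + (3)·(-1.5)) / 5 = -30/5 = -6
  s[X,Z] = ((-2)·(-2) + (1)·(0) + (-2)·(3) + (3)·(4) + (-3)·(-2) + (3)·(-3)) / 5 = 7/5 = 1.4
  s[Y,Y] = ((1.5)·(1.5) + (0.5)·(0.5) + (2.5)·(2.5) + (-4.5)·(-4.5) + (1.5)·(1.5) + (-1.5)·(-1.5)) / 5 = 33.5/5 = 6.7
  s[Y,Z] = ((1.5)·(-2) + (0.5)·(0) + (2.5)·(3) + (-4.5)·(4) + (1.5)·(-2) + (-1.5)·(-3)) / 5 = -12/5 = -2.4
  s[Z,Z] = ((-2)·(-2) + (0)·(0) + (3)·(3) + (4)·(4) + (-2)·(-2) + (-3)·(-3)) / 5 = 42/5 = 8.4
  Sample standard deviations s_i = √(s[i,i]):
  s(X) = √(7.2) = 2.6833
  s(Y) = √(6.7) = 2.5884
  s(Z) = √(8.4) = 2.8983

Step 3 — r_{ij} = s_{ij} / (s_i · s_j):
  r[X,X] = 1 (diagonal).
  r[X,Y] = -6 / (2.6833 · 2.5884) = -6 / 6.9455 = -0.8639
  r[X,Z] = 1.4 / (2.6833 · 2.8983) = 1.4 / 7.7769 = 0.18
  r[Y,Y] = 1 (diagonal).
  r[Y,Z] = -2.4 / (2.5884 · 2.8983) = -2.4 / 7.502 = -0.3199
  r[Z,Z] = 1 (diagonal).

R is symmetric with unit diagonal. Assembling:

R = [[1, -0.8639, 0.18],
 [-0.8639, 1, -0.3199],
 [0.18, -0.3199, 1]]


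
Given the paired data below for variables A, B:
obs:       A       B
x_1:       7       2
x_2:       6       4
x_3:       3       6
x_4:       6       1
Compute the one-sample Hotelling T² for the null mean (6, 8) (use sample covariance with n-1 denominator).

Step 1 — sample mean vector:
  mean(A) = (7 + 6 + 3 + 6) / 4 = 22/4 = 5.5
  mean(B) = (2 + 4 + 6 + 1) / 4 = 13/4 = 3.25
  x̄ = (5.5, 3.25),  deviation x̄ - mu_0 = (5.5, 3.25) - (6, 8) = (-0.5, -4.75).

Step 2 — sample covariance matrix, S[i,j] = (1/(n-1)) · Σ_k (x_{k,i} - mean_i) · (x_{k,j} - mean_j), divisor n-1 = 3:
  S[A,A] = ((1.5)·(1.5) + (0.5)·(0.5) + (-2.5)·(-2.5) + (0.5)·(0.5)) / 3 = 9/3 = 3
  S[A,B] = ((1.5)·(-1.25) + (0.5)·(0.75) + (-2.5)·(2.75) + (0.5)·(-2.25)) / 3 = -9.5/3 = -3.1667
  S[B,B] = ((-1.25)·(-1.25) + (0.75)·(0.75) + (2.75)·(2.75) + (-2.25)·(-2.25)) / 3 = 14.75/3 = 4.9167
  S = [[3, -3.1667],
 [-3.1667, 4.9167]].

Step 3 — invert S. det(S) = 3·4.9167 - (-3.1667)² = 4.7222.
  S^{-1} = (1/det) · [[d, -b], [-b, a]] = [[1.0412, 0.6706],
 [0.6706, 0.6353]].

Step 4 — quadratic form (x̄ - mu_0)^T · S^{-1} · (x̄ - mu_0):
  S^{-1} · (x̄ - mu_0) = (-3.7059, -3.3529),
  (x̄ - mu_0)^T · [...] = (-0.5)·(-3.7059) + (-4.75)·(-3.3529) = 17.7794.

Step 5 — scale by n: T² = 4 · 17.7794 = 71.1176.

T² ≈ 71.1176


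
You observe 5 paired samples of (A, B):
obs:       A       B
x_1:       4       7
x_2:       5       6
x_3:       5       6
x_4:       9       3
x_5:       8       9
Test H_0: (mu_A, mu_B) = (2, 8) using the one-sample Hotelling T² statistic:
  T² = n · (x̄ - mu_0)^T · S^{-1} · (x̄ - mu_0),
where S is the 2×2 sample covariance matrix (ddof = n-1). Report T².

Step 1 — sample mean vector:
  mean(A) = (4 + 5 + 5 + 9 + 8) / 5 = 31/5 = 6.2
  mean(B) = (7 + 6 + 6 + 3 + 9) / 5 = 31/5 = 6.2
  x̄ = (6.2, 6.2),  deviation x̄ - mu_0 = (6.2, 6.2) - (2, 8) = (4.2, -1.8).

Step 2 — sample covariance matrix, S[i,j] = (1/(n-1)) · Σ_k (x_{k,i} - mean_i) · (x_{k,j} - mean_j), divisor n-1 = 4:
  S[A,A] = ((-2.2)·(-2.2) + (-1.2)·(-1.2) + (-1.2)·(-1.2) + (2.8)·(2.8) + (1.8)·(1.8)) / 4 = 18.8/4 = 4.7
  S[A,B] = ((-2.2)·(0.8) + (-1.2)·(-0.2) + (-1.2)·(-0.2) + (2.8)·(-3.2) + (1.8)·(2.8)) / 4 = -5.2/4 = -1.3
  S[B,B] = ((0.8)·(0.8) + (-0.2)·(-0.2) + (-0.2)·(-0.2) + (-3.2)·(-3.2) + (2.8)·(2.8)) / 4 = 18.8/4 = 4.7
  S = [[4.7, -1.3],
 [-1.3, 4.7]].

Step 3 — invert S. det(S) = 4.7·4.7 - (-1.3)² = 20.4.
  S^{-1} = (1/det) · [[d, -b], [-b, a]] = [[0.2304, 0.0637],
 [0.0637, 0.2304]].

Step 4 — quadratic form (x̄ - mu_0)^T · S^{-1} · (x̄ - mu_0):
  S^{-1} · (x̄ - mu_0) = (0.8529, -0.1471),
  (x̄ - mu_0)^T · [...] = (4.2)·(0.8529) + (-1.8)·(-0.1471) = 3.8471.

Step 5 — scale by n: T² = 5 · 3.8471 = 19.2353.

T² ≈ 19.2353


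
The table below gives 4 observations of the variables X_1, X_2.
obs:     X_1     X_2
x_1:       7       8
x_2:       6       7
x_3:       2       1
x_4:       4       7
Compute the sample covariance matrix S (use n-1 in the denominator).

Step 1 — column means:
  mean(X_1) = (7 + 6 + 2 + 4) / 4 = 19/4 = 4.75
  mean(X_2) = (8 + 7 + 1 + 7) / 4 = 23/4 = 5.75

Step 2 — sample covariance S[i,j] = (1/(n-1)) · Σ_k (x_{k,i} - mean_i) · (x_{k,j} - mean_j), with n-1 = 3.
  S[X_1,X_1] = ((2.25)·(2.25) + (1.25)·(1.25) + (-2.75)·(-2.75) + (-0.75)·(-0.75)) / 3 = 14.75/3 = 4.9167
  S[X_1,X_2] = ((2.25)·(2.25) + (1.25)·(1.25) + (-2.75)·(-4.75) + (-0.75)·(1.25)) / 3 = 18.75/3 = 6.25
  S[X_2,X_2] = ((2.25)·(2.25) + (1.25)·(1.25) + (-4.75)·(-4.75) + (1.25)·(1.25)) / 3 = 30.75/3 = 10.25

S is symmetric (S[j,i] = S[i,j]). Assembling:

S = [[4.9167, 6.25],
 [6.25, 10.25]]


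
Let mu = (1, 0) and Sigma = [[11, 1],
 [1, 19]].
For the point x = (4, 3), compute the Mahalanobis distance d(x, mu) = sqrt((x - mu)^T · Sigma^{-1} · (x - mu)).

Step 1 — centre the observation: (x - mu) = (3, 3).

Step 2 — invert Sigma. det(Sigma) = 11·19 - (1)² = 208.
  Sigma^{-1} = (1/det) · [[d, -b], [-b, a]] = [[0.0913, -0.0048],
 [-0.0048, 0.0529]].

Step 3 — form the quadratic (x - mu)^T · Sigma^{-1} · (x - mu):
  Sigma^{-1} · (x - mu) = (0.2596, 0.1442).
  (x - mu)^T · [Sigma^{-1} · (x - mu)] = (3)·(0.2596) + (3)·(0.1442) = 1.2115.

Step 4 — take square root: d = √(1.2115) ≈ 1.1007.

d(x, mu) = √(1.2115) ≈ 1.1007


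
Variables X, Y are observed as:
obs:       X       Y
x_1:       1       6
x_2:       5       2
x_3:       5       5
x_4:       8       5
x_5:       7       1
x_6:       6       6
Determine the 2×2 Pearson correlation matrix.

Step 1 — column means:
  mean(X) = (1 + 5 + 5 + 8 + 7 + 6) / 6 = 32/6 = 5.3333
  mean(Y) = (6 + 2 + 5 + 5 + 1 + 6) / 6 = 25/6 = 4.1667

Step 2 — sample variances and covariances s[i,j] = (1/(n-1)) · Σ_k (x_{k,i} - mean_i) · (x_{k,j} - mean_j), with n-1 = 5:
  s[X,X] = ((-4.3333)·(-4.3333) + (-0.3333)·(-0.3333) + (-0.3333)·(-0.3333) + (2.6667)·(2.6667) + (1.6667)·(1.6667) + (0.6667)·(0.6667)) / 5 = 29.3333/5 = 5.8667
  s[X,Y] = ((-4.3333)·(1.8333) + (-0.3333)·(-2.1667) + (-0.3333)·(0.8333) + (2.6667)·(0.8333) + (1.6667)·(-3.1667) + (0.6667)·(1.8333)) / 5 = -9.3333/5 = -1.8667
  s[Y,Y] = ((1.8333)·(1.8333) + (-2.1667)·(-2.1667) + (0.8333)·(0.8333) + (0.8333)·(0.8333) + (-3.1667)·(-3.1667) + (1.8333)·(1.8333)) / 5 = 22.8333/5 = 4.5667
  Sample standard deviations s_i = √(s[i,i]):
  s(X) = √(5.8667) = 2.4221
  s(Y) = √(4.5667) = 2.137

Step 3 — r_{ij} = s_{ij} / (s_i · s_j):
  r[X,X] = 1 (diagonal).
  r[X,Y] = -1.8667 / (2.4221 · 2.137) = -1.8667 / 5.176 = -0.3606
  r[Y,Y] = 1 (diagonal).

R is symmetric with unit diagonal. Assembling:

R = [[1, -0.3606],
 [-0.3606, 1]]


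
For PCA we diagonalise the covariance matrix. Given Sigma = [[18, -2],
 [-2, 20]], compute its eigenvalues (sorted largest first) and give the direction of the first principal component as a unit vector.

Step 1 — characteristic polynomial of 2×2 Sigma:
  det(Sigma - λI) = λ² - trace · λ + det = 0.
  trace = 18 + 20 = 38, det = 18·20 - (-2)² = 356.
Step 2 — discriminant:
  Δ = trace² - 4·det = 1444 - 1424 = 20.
Step 3 — eigenvalues:
  λ = (trace ± √Δ)/2 = (38 ± 4.4721)/2,
  λ_1 = 21.2361,  λ_2 = 16.7639.

Step 4 — unit eigenvector for λ_1: solve (Sigma - λ_1 I)v = 0. First row:
  (18 - 21.2361)·v_x + (-2)·v_y = 0, i.e. (-3.2361)·v_x + (-2)·v_y = 0,
  so v ∝ (b, λ_1 - a) = (-2, 3.2361); multiply by -1 so the first entry is positive: u = (2, -3.2361).
  ||u|| = √((2)² + (-3.2361)²) = √(14.4721) ≈ 3.8042,
  v_1 = u/||u|| ≈ (0.5257, -0.8507) (||v_1|| = 1).

λ_1 = 21.2361,  λ_2 = 16.7639;  v_1 ≈ (0.5257, -0.8507)


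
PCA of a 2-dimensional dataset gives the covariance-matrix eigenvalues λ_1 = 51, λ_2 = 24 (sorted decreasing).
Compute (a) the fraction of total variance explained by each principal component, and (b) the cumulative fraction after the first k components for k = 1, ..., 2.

Step 1 — total variance = trace(Sigma) = Σ λ_i = 51 + 24 = 75.

Step 2 — fraction explained by component i = λ_i / Σ λ:
  PC1: 51/75 = 0.68
  PC2: 24/75 = 0.32

Step 3 — cumulative fraction after k components = (λ_1 + ... + λ_k) / Σ λ:
  k = 1: 51/75 = 0.68
  k = 2: (51 + 24)/75 = 75/75 = 1

Summary (fraction, with percent):

explained: PC1 0.68 (68%), PC2 0.32 (32%);  cumulative: 0.68, 1


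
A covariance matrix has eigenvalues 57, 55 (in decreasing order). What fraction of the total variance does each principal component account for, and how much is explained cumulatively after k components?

Step 1 — total variance = trace(Sigma) = Σ λ_i = 57 + 55 = 112.

Step 2 — fraction explained by component i = λ_i / Σ λ:
  PC1: 57/112 = 0.5089
  PC2: 55/112 = 0.4911

Step 3 — cumulative fraction after k components = (λ_1 + ... + λ_k) / Σ λ:
  k = 1: 57/112 = 0.5089
  k = 2: (57 + 55)/112 = 112/112 = 1

Summary (fraction, with percent):

explained: PC1 0.5089 (50.89%), PC2 0.4911 (49.11%);  cumulative: 0.5089, 1


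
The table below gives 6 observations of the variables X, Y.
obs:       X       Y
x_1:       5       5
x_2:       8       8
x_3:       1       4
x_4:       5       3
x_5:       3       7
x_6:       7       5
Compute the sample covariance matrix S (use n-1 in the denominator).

Step 1 — column means:
  mean(X) = (5 + 8 + 1 + 5 + 3 + 7) / 6 = 29/6 = 4.8333
  mean(Y) = (5 + 8 + 4 + 3 + 7 + 5) / 6 = 32/6 = 5.3333

Step 2 — sample covariance S[i,j] = (1/(n-1)) · Σ_k (x_{k,i} - mean_i) · (x_{k,j} - mean_j), with n-1 = 5.
  S[X,X] = ((0.1667)·(0.1667) + (3.1667)·(3.1667) + (-3.8333)·(-3.8333) + (0.1667)·(0.1667) + (-1.8333)·(-1.8333) + (2.1667)·(2.1667)) / 5 = 32.8333/5 = 6.5667
  S[X,Y] = ((0.1667)·(-0.3333) + (3.1667)·(2.6667) + (-3.8333)·(-1.3333) + (0.1667)·(-2.3333) + (-1.8333)·(1.6667) + (2.1667)·(-0.3333)) / 5 = 9.3333/5 = 1.8667
  S[Y,Y] = ((-0.3333)·(-0.3333) + (2.6667)·(2.6667) + (-1.3333)·(-1.3333) + (-2.3333)·(-2.3333) + (1.6667)·(1.6667) + (-0.3333)·(-0.3333)) / 5 = 17.3333/5 = 3.4667

S is symmetric (S[j,i] = S[i,j]). Assembling:

S = [[6.5667, 1.8667],
 [1.8667, 3.4667]]


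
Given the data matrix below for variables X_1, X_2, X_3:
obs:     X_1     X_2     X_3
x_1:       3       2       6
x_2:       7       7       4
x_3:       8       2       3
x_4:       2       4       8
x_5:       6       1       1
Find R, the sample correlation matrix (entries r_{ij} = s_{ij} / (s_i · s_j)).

Step 1 — column means:
  mean(X_1) = (3 + 7 + 8 + 2 + 6) / 5 = 26/5 = 5.2
  mean(X_2) = (2 + 7 + 2 + 4 + 1) / 5 = 16/5 = 3.2
  mean(X_3) = (6 + 4 + 3 + 8 + 1) / 5 = 22/5 = 4.4

Step 2 — sample variances and covariances s[i,j] = (1/(n-1)) · Σ_k (x_{k,i} - mean_i) · (x_{k,j} - mean_j), with n-1 = 4:
  s[X_1,X_1] = ((-2.2)·(-2.2) + (1.8)·(1.8) + (2.8)·(2.8) + (-3.2)·(-3.2) + (0.8)·(0.8)) / 4 = 26.8/4 = 6.7
  s[X_1,X_2] = ((-2.2)·(-1.2) + (1.8)·(3.8) + (2.8)·(-1.2) + (-3.2)·(0.8) + (0.8)·(-2.2)) / 4 = 1.8/4 = 0.45
  s[X_1,X_3] = ((-2.2)·(1.6) + (1.8)·(-0.4) + (2.8)·(-1.4) + (-3.2)·(3.6) + (0.8)·(-3.4)) / 4 = -22.4/4 = -5.6
  s[X_2,X_2] = ((-1.2)·(-1.2) + (3.8)·(3.8) + (-1.2)·(-1.2) + (0.8)·(0.8) + (-2.2)·(-2.2)) / 4 = 22.8/4 = 5.7
  s[X_2,X_3] = ((-1.2)·(1.6) + (3.8)·(-0.4) + (-1.2)·(-1.4) + (0.8)·(3.6) + (-2.2)·(-3.4)) / 4 = 8.6/4 = 2.15
  s[X_3,X_3] = ((1.6)·(1.6) + (-0.4)·(-0.4) + (-1.4)·(-1.4) + (3.6)·(3.6) + (-3.4)·(-3.4)) / 4 = 29.2/4 = 7.3
  Sample standard deviations s_i = √(s[i,i]):
  s(X_1) = √(6.7) = 2.5884
  s(X_2) = √(5.7) = 2.3875
  s(X_3) = √(7.3) = 2.7019

Step 3 — r_{ij} = s_{ij} / (s_i · s_j):
  r[X_1,X_1] = 1 (diagonal).
  r[X_1,X_2] = 0.45 / (2.5884 · 2.3875) = 0.45 / 6.1798 = 0.0728
  r[X_1,X_3] = -5.6 / (2.5884 · 2.7019) = -5.6 / 6.9936 = -0.8007
  r[X_2,X_2] = 1 (diagonal).
  r[X_2,X_3] = 2.15 / (2.3875 · 2.7019) = 2.15 / 6.4506 = 0.3333
  r[X_3,X_3] = 1 (diagonal).

R is symmetric with unit diagonal. Assembling:

R = [[1, 0.0728, -0.8007],
 [0.0728, 1, 0.3333],
 [-0.8007, 0.3333, 1]]


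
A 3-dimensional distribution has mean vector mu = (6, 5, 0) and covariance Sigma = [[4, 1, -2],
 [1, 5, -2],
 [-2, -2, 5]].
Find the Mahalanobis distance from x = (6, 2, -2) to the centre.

Step 1 — centre the observation: (x - mu) = (0, -3, -2).

Step 2 — invert Sigma (cofactor / det for 3×3, or solve directly):
  Sigma^{-1} = [[0.3134, -0.0149, 0.1194],
 [-0.0149, 0.2388, 0.0896],
 [0.1194, 0.0896, 0.2836]].

Step 3 — form the quadratic (x - mu)^T · Sigma^{-1} · (x - mu):
  Sigma^{-1} · (x - mu) = (-0.194, -0.8955, -0.8358).
  (x - mu)^T · [Sigma^{-1} · (x - mu)] = (0)·(-0.194) + (-3)·(-0.8955) + (-2)·(-0.8358) = 4.3582.

Step 4 — take square root: d = √(4.3582) ≈ 2.0876.

d(x, mu) = √(4.3582) ≈ 2.0876


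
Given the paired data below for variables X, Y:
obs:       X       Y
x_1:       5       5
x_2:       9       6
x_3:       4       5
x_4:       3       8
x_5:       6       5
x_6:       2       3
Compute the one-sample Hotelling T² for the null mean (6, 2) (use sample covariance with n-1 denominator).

Step 1 — sample mean vector:
  mean(X) = (5 + 9 + 4 + 3 + 6 + 2) / 6 = 29/6 = 4.8333
  mean(Y) = (5 + 6 + 5 + 8 + 5 + 3) / 6 = 32/6 = 5.3333
  x̄ = (4.8333, 5.3333),  deviation x̄ - mu_0 = (4.8333, 5.3333) - (6, 2) = (-1.1667, 3.3333).

Step 2 — sample covariance matrix, S[i,j] = (1/(n-1)) · Σ_k (x_{k,i} - mean_i) · (x_{k,j} - mean_j), divisor n-1 = 5:
  S[X,X] = ((0.1667)·(0.1667) + (4.1667)·(4.1667) + (-0.8333)·(-0.8333) + (-1.8333)·(-1.8333) + (1.1667)·(1.1667) + (-2.8333)·(-2.8333)) / 5 = 30.8333/5 = 6.1667
  S[X,Y] = ((0.1667)·(-0.3333) + (4.1667)·(0.6667) + (-0.8333)·(-0.3333) + (-1.8333)·(2.6667) + (1.1667)·(-0.3333) + (-2.8333)·(-2.3333)) / 5 = 4.3333/5 = 0.8667
  S[Y,Y] = ((-0.3333)·(-0.3333) + (0.6667)·(0.6667) + (-0.3333)·(-0.3333) + (2.6667)·(2.6667) + (-0.3333)·(-0.3333) + (-2.3333)·(-2.3333)) / 5 = 13.3333/5 = 2.6667
  S = [[6.1667, 0.8667],
 [0.8667, 2.6667]].

Step 3 — invert S. det(S) = 6.1667·2.6667 - (0.8667)² = 15.6933.
  S^{-1} = (1/det) · [[d, -b], [-b, a]] = [[0.1699, -0.0552],
 [-0.0552, 0.3929]].

Step 4 — quadratic form (x̄ - mu_0)^T · S^{-1} · (x̄ - mu_0):
  S^{-1} · (x̄ - mu_0) = (-0.3823, 1.3743),
  (x̄ - mu_0)^T · [...] = (-1.1667)·(-0.3823) + (3.3333)·(1.3743) = 5.0269.

Step 5 — scale by n: T² = 6 · 5.0269 = 30.1614.

T² ≈ 30.1614


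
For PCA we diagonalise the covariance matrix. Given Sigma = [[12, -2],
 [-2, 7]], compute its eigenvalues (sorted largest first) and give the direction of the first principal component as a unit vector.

Step 1 — characteristic polynomial of 2×2 Sigma:
  det(Sigma - λI) = λ² - trace · λ + det = 0.
  trace = 12 + 7 = 19, det = 12·7 - (-2)² = 80.
Step 2 — discriminant:
  Δ = trace² - 4·det = 361 - 320 = 41.
Step 3 — eigenvalues:
  λ = (trace ± √Δ)/2 = (19 ± 6.4031)/2,
  λ_1 = 12.7016,  λ_2 = 6.2984.

Step 4 — unit eigenvector for λ_1: solve (Sigma - λ_1 I)v = 0. First row:
  (12 - 12.7016)·v_x + (-2)·v_y = 0, i.e. (-0.7016)·v_x + (-2)·v_y = 0,
  so v ∝ (b, λ_1 - a) = (-2, 0.7016); multiply by -1 so the first entry is positive: u = (2, -0.7016).
  ||u|| = √((2)² + (-0.7016)²) = √(4.4922) ≈ 2.1195,
  v_1 = u/||u|| ≈ (0.9436, -0.331) (||v_1|| = 1).

λ_1 = 12.7016,  λ_2 = 6.2984;  v_1 ≈ (0.9436, -0.331)


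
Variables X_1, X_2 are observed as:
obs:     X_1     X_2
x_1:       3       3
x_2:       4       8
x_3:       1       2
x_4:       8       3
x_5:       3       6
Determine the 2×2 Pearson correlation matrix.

Step 1 — column means:
  mean(X_1) = (3 + 4 + 1 + 8 + 3) / 5 = 19/5 = 3.8
  mean(X_2) = (3 + 8 + 2 + 3 + 6) / 5 = 22/5 = 4.4

Step 2 — sample variances and covariances s[i,j] = (1/(n-1)) · Σ_k (x_{k,i} - mean_i) · (x_{k,j} - mean_j), with n-1 = 4:
  s[X_1,X_1] = ((-0.8)·(-0.8) + (0.2)·(0.2) + (-2.8)·(-2.8) + (4.2)·(4.2) + (-0.8)·(-0.8)) / 4 = 26.8/4 = 6.7
  s[X_1,X_2] = ((-0.8)·(-1.4) + (0.2)·(3.6) + (-2.8)·(-2.4) + (4.2)·(-1.4) + (-0.8)·(1.6)) / 4 = 1.4/4 = 0.35
  s[X_2,X_2] = ((-1.4)·(-1.4) + (3.6)·(3.6) + (-2.4)·(-2.4) + (-1.4)·(-1.4) + (1.6)·(1.6)) / 4 = 25.2/4 = 6.3
  Sample standard deviations s_i = √(s[i,i]):
  s(X_1) = √(6.7) = 2.5884
  s(X_2) = √(6.3) = 2.51

Step 3 — r_{ij} = s_{ij} / (s_i · s_j):
  r[X_1,X_1] = 1 (diagonal).
  r[X_1,X_2] = 0.35 / (2.5884 · 2.51) = 0.35 / 6.4969 = 0.0539
  r[X_2,X_2] = 1 (diagonal).

R is symmetric with unit diagonal. Assembling:

R = [[1, 0.0539],
 [0.0539, 1]]


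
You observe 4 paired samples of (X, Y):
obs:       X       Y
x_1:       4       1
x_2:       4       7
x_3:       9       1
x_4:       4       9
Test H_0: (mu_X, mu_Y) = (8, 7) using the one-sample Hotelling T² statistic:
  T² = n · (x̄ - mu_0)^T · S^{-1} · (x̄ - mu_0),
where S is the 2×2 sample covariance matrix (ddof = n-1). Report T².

Step 1 — sample mean vector:
  mean(X) = (4 + 4 + 9 + 4) / 4 = 21/4 = 5.25
  mean(Y) = (1 + 7 + 1 + 9) / 4 = 18/4 = 4.5
  x̄ = (5.25, 4.5),  deviation x̄ - mu_0 = (5.25, 4.5) - (8, 7) = (-2.75, -2.5).

Step 2 — sample covariance matrix, S[i,j] = (1/(n-1)) · Σ_k (x_{k,i} - mean_i) · (x_{k,j} - mean_j), divisor n-1 = 3:
  S[X,X] = ((-1.25)·(-1.25) + (-1.25)·(-1.25) + (3.75)·(3.75) + (-1.25)·(-1.25)) / 3 = 18.75/3 = 6.25
  S[X,Y] = ((-1.25)·(-3.5) + (-1.25)·(2.5) + (3.75)·(-3.5) + (-1.25)·(4.5)) / 3 = -17.5/3 = -5.8333
  S[Y,Y] = ((-3.5)·(-3.5) + (2.5)·(2.5) + (-3.5)·(-3.5) + (4.5)·(4.5)) / 3 = 51/3 = 17
  S = [[6.25, -5.8333],
 [-5.8333, 17]].

Step 3 — invert S. det(S) = 6.25·17 - (-5.8333)² = 72.2222.
  S^{-1} = (1/det) · [[d, -b], [-b, a]] = [[0.2354, 0.0808],
 [0.0808, 0.0865]].

Step 4 — quadratic form (x̄ - mu_0)^T · S^{-1} · (x̄ - mu_0):
  S^{-1} · (x̄ - mu_0) = (-0.8492, -0.4385),
  (x̄ - mu_0)^T · [...] = (-2.75)·(-0.8492) + (-2.5)·(-0.4385) = 3.4315.

Step 5 — scale by n: T² = 4 · 3.4315 = 13.7262.

T² ≈ 13.7262


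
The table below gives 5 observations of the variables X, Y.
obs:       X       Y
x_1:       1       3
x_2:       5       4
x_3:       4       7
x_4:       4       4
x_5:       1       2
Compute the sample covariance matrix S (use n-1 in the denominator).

Step 1 — column means:
  mean(X) = (1 + 5 + 4 + 4 + 1) / 5 = 15/5 = 3
  mean(Y) = (3 + 4 + 7 + 4 + 2) / 5 = 20/5 = 4

Step 2 — sample covariance S[i,j] = (1/(n-1)) · Σ_k (x_{k,i} - mean_i) · (x_{k,j} - mean_j), with n-1 = 4.
  S[X,X] = ((-2)·(-2) + (2)·(2) + (1)·(1) + (1)·(1) + (-2)·(-2)) / 4 = 14/4 = 3.5
  S[X,Y] = ((-2)·(-1) + (2)·(0) + (1)·(3) + (1)·(0) + (-2)·(-2)) / 4 = 9/4 = 2.25
  S[Y,Y] = ((-1)·(-1) + (0)·(0) + (3)·(3) + (0)·(0) + (-2)·(-2)) / 4 = 14/4 = 3.5

S is symmetric (S[j,i] = S[i,j]). Assembling:

S = [[3.5, 2.25],
 [2.25, 3.5]]


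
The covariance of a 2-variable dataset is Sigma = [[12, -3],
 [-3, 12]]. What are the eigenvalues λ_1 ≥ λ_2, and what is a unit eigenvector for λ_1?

Step 1 — characteristic polynomial of 2×2 Sigma:
  det(Sigma - λI) = λ² - trace · λ + det = 0.
  trace = 12 + 12 = 24, det = 12·12 - (-3)² = 135.
Step 2 — discriminant:
  Δ = trace² - 4·det = 576 - 540 = 36.
Step 3 — eigenvalues:
  λ = (trace ± √Δ)/2 = (24 ± 6)/2,
  λ_1 = 15,  λ_2 = 9.

Step 4 — unit eigenvector for λ_1: solve (Sigma - λ_1 I)v = 0. First row:
  (12 - 15)·v_x + (-3)·v_y = 0, i.e. (-3)·v_x + (-3)·v_y = 0,
  so v ∝ (b, λ_1 - a) = (-3, 3); multiply by -1 so the first entry is positive: u = (3, -3).
  ||u|| = √((3)² + (-3)²) = √(18) ≈ 4.2426,
  v_1 = u/||u|| ≈ (0.7071, -0.7071) (||v_1|| = 1).

λ_1 = 15,  λ_2 = 9;  v_1 ≈ (0.7071, -0.7071)


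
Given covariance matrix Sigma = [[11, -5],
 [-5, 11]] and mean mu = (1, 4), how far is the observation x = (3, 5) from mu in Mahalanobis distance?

Step 1 — centre the observation: (x - mu) = (2, 1).

Step 2 — invert Sigma. det(Sigma) = 11·11 - (-5)² = 96.
  Sigma^{-1} = (1/det) · [[d, -b], [-b, a]] = [[0.1146, 0.0521],
 [0.0521, 0.1146]].

Step 3 — form the quadratic (x - mu)^T · Sigma^{-1} · (x - mu):
  Sigma^{-1} · (x - mu) = (0.2812, 0.2188).
  (x - mu)^T · [Sigma^{-1} · (x - mu)] = (2)·(0.2812) + (1)·(0.2188) = 0.7812.

Step 4 — take square root: d = √(0.7812) ≈ 0.8839.

d(x, mu) = √(0.7812) ≈ 0.8839


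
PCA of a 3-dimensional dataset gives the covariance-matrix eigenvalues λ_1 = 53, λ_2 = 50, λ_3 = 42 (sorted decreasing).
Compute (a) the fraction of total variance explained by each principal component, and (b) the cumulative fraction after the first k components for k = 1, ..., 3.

Step 1 — total variance = trace(Sigma) = Σ λ_i = 53 + 50 + 42 = 145.

Step 2 — fraction explained by component i = λ_i / Σ λ:
  PC1: 53/145 = 0.3655
  PC2: 50/145 = 0.3448
  PC3: 42/145 = 0.2897

Step 3 — cumulative fraction after k components = (λ_1 + ... + λ_k) / Σ λ:
  k = 1: 53/145 = 0.3655
  k = 2: (53 + 50)/145 = 103/145 = 0.7103
  k = 3: (53 + 50 + 42)/145 = 145/145 = 1

Summary (fraction, with percent):

explained: PC1 0.3655 (36.55%), PC2 0.3448 (34.48%), PC3 0.2897 (28.97%);  cumulative: 0.3655, 0.7103, 1


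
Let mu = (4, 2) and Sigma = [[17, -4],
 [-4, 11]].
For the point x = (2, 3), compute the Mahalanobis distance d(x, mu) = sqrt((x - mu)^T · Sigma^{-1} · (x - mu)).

Step 1 — centre the observation: (x - mu) = (-2, 1).

Step 2 — invert Sigma. det(Sigma) = 17·11 - (-4)² = 171.
  Sigma^{-1} = (1/det) · [[d, -b], [-b, a]] = [[0.0643, 0.0234],
 [0.0234, 0.0994]].

Step 3 — form the quadratic (x - mu)^T · Sigma^{-1} · (x - mu):
  Sigma^{-1} · (x - mu) = (-0.1053, 0.0526).
  (x - mu)^T · [Sigma^{-1} · (x - mu)] = (-2)·(-0.1053) + (1)·(0.0526) = 0.2632.

Step 4 — take square root: d = √(0.2632) ≈ 0.513.

d(x, mu) = √(0.2632) ≈ 0.513


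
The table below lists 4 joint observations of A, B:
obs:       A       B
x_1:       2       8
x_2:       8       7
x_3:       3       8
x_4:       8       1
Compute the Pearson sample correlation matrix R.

Step 1 — column means:
  mean(A) = (2 + 8 + 3 + 8) / 4 = 21/4 = 5.25
  mean(B) = (8 + 7 + 8 + 1) / 4 = 24/4 = 6

Step 2 — sample variances and covariances s[i,j] = (1/(n-1)) · Σ_k (x_{k,i} - mean_i) · (x_{k,j} - mean_j), with n-1 = 3:
  s[A,A] = ((-3.25)·(-3.25) + (2.75)·(2.75) + (-2.25)·(-2.25) + (2.75)·(2.75)) / 3 = 30.75/3 = 10.25
  s[A,B] = ((-3.25)·(2) + (2.75)·(1) + (-2.25)·(2) + (2.75)·(-5)) / 3 = -22/3 = -7.3333
  s[B,B] = ((2)·(2) + (1)·(1) + (2)·(2) + (-5)·(-5)) / 3 = 34/3 = 11.3333
  Sample standard deviations s_i = √(s[i,i]):
  s(A) = √(10.25) = 3.2016
  s(B) = √(11.3333) = 3.3665

Step 3 — r_{ij} = s_{ij} / (s_i · s_j):
  r[A,A] = 1 (diagonal).
  r[A,B] = -7.3333 / (3.2016 · 3.3665) = -7.3333 / 10.7781 = -0.6804
  r[B,B] = 1 (diagonal).

R is symmetric with unit diagonal. Assembling:

R = [[1, -0.6804],
 [-0.6804, 1]]


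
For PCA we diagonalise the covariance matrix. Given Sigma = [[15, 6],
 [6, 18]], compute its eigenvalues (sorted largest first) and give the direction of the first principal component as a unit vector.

Step 1 — characteristic polynomial of 2×2 Sigma:
  det(Sigma - λI) = λ² - trace · λ + det = 0.
  trace = 15 + 18 = 33, det = 15·18 - (6)² = 234.
Step 2 — discriminant:
  Δ = trace² - 4·det = 1089 - 936 = 153.
Step 3 — eigenvalues:
  λ = (trace ± √Δ)/2 = (33 ± 12.3693)/2,
  λ_1 = 22.6847,  λ_2 = 10.3153.

Step 4 — unit eigenvector for λ_1: solve (Sigma - λ_1 I)v = 0. First row:
  (15 - 22.6847)·v_x + (6)·v_y = 0, i.e. (-7.6847)·v_x + (6)·v_y = 0,
  so v ∝ (b, λ_1 - a) = (6, 7.6847) = u.
  ||u|| = √((6)² + (7.6847)²) = √(95.054) ≈ 9.7496,
  v_1 = u/||u|| ≈ (0.6154, 0.7882) (||v_1|| = 1).

λ_1 = 22.6847,  λ_2 = 10.3153;  v_1 ≈ (0.6154, 0.7882)


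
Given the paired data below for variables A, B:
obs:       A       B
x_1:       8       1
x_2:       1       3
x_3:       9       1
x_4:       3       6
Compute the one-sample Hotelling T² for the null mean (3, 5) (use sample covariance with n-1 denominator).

Step 1 — sample mean vector:
  mean(A) = (8 + 1 + 9 + 3) / 4 = 21/4 = 5.25
  mean(B) = (1 + 3 + 1 + 6) / 4 = 11/4 = 2.75
  x̄ = (5.25, 2.75),  deviation x̄ - mu_0 = (5.25, 2.75) - (3, 5) = (2.25, -2.25).

Step 2 — sample covariance matrix, S[i,j] = (1/(n-1)) · Σ_k (x_{k,i} - mean_i) · (x_{k,j} - mean_j), divisor n-1 = 3:
  S[A,A] = ((2.75)·(2.75) + (-4.25)·(-4.25) + (3.75)·(3.75) + (-2.25)·(-2.25)) / 3 = 44.75/3 = 14.9167
  S[A,B] = ((2.75)·(-1.75) + (-4.25)·(0.25) + (3.75)·(-1.75) + (-2.25)·(3.25)) / 3 = -19.75/3 = -6.5833
  S[B,B] = ((-1.75)·(-1.75) + (0.25)·(0.25) + (-1.75)·(-1.75) + (3.25)·(3.25)) / 3 = 16.75/3 = 5.5833
  S = [[14.9167, -6.5833],
 [-6.5833, 5.5833]].

Step 3 — invert S. det(S) = 14.9167·5.5833 - (-6.5833)² = 39.9444.
  S^{-1} = (1/det) · [[d, -b], [-b, a]] = [[0.1398, 0.1648],
 [0.1648, 0.3734]].

Step 4 — quadratic form (x̄ - mu_0)^T · S^{-1} · (x̄ - mu_0):
  S^{-1} · (x̄ - mu_0) = (-0.0563, -0.4694),
  (x̄ - mu_0)^T · [...] = (2.25)·(-0.0563) + (-2.25)·(-0.4694) = 0.9294.

Step 5 — scale by n: T² = 4 · 0.9294 = 3.7177.

T² ≈ 3.7177


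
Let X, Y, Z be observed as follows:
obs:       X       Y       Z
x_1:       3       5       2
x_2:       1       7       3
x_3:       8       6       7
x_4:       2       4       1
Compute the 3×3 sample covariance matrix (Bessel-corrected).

Step 1 — column means:
  mean(X) = (3 + 1 + 8 + 2) / 4 = 14/4 = 3.5
  mean(Y) = (5 + 7 + 6 + 4) / 4 = 22/4 = 5.5
  mean(Z) = (2 + 3 + 7 + 1) / 4 = 13/4 = 3.25

Step 2 — sample covariance S[i,j] = (1/(n-1)) · Σ_k (x_{k,i} - mean_i) · (x_{k,j} - mean_j), with n-1 = 3.
  S[X,X] = ((-0.5)·(-0.5) + (-2.5)·(-2.5) + (4.5)·(4.5) + (-1.5)·(-1.5)) / 3 = 29/3 = 9.6667
  S[X,Y] = ((-0.5)·(-0.5) + (-2.5)·(1.5) + (4.5)·(0.5) + (-1.5)·(-1.5)) / 3 = 1/3 = 0.3333
  S[X,Z] = ((-0.5)·(-1.25) + (-2.5)·(-0.25) + (4.5)·(3.75) + (-1.5)·(-2.25)) / 3 = 21.5/3 = 7.1667
  S[Y,Y] = ((-0.5)·(-0.5) + (1.5)·(1.5) + (0.5)·(0.5) + (-1.5)·(-1.5)) / 3 = 5/3 = 1.6667
  S[Y,Z] = ((-0.5)·(-1.25) + (1.5)·(-0.25) + (0.5)·(3.75) + (-1.5)·(-2.25)) / 3 = 5.5/3 = 1.8333
  S[Z,Z] = ((-1.25)·(-1.25) + (-0.25)·(-0.25) + (3.75)·(3.75) + (-2.25)·(-2.25)) / 3 = 20.75/3 = 6.9167

S is symmetric (S[j,i] = S[i,j]). Assembling:

S = [[9.6667, 0.3333, 7.1667],
 [0.3333, 1.6667, 1.8333],
 [7.1667, 1.8333, 6.9167]]


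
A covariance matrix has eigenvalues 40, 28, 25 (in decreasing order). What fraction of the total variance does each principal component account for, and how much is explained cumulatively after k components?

Step 1 — total variance = trace(Sigma) = Σ λ_i = 40 + 28 + 25 = 93.

Step 2 — fraction explained by component i = λ_i / Σ λ:
  PC1: 40/93 = 0.4301
  PC2: 28/93 = 0.3011
  PC3: 25/93 = 0.2688

Step 3 — cumulative fraction after k components = (λ_1 + ... + λ_k) / Σ λ:
  k = 1: 40/93 = 0.4301
  k = 2: (40 + 28)/93 = 68/93 = 0.7312
  k = 3: (40 + 28 + 25)/93 = 93/93 = 1

Summary (fraction, with percent):

explained: PC1 0.4301 (43.01%), PC2 0.3011 (30.11%), PC3 0.2688 (26.88%);  cumulative: 0.4301, 0.7312, 1


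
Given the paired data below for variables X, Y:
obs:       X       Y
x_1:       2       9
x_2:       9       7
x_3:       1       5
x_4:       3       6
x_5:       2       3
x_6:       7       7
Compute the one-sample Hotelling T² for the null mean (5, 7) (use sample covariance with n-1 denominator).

Step 1 — sample mean vector:
  mean(X) = (2 + 9 + 1 + 3 + 2 + 7) / 6 = 24/6 = 4
  mean(Y) = (9 + 7 + 5 + 6 + 3 + 7) / 6 = 37/6 = 6.1667
  x̄ = (4, 6.1667),  deviation x̄ - mu_0 = (4, 6.1667) - (5, 7) = (-1, -0.8333).

Step 2 — sample covariance matrix, S[i,j] = (1/(n-1)) · Σ_k (x_{k,i} - mean_i) · (x_{k,j} - mean_j), divisor n-1 = 5:
  S[X,X] = ((-2)·(-2) + (5)·(5) + (-3)·(-3) + (-1)·(-1) + (-2)·(-2) + (3)·(3)) / 5 = 52/5 = 10.4
  S[X,Y] = ((-2)·(2.8333) + (5)·(0.8333) + (-3)·(-1.1667) + (-1)·(-0.1667) + (-2)·(-3.1667) + (3)·(0.8333)) / 5 = 11/5 = 2.2
  S[Y,Y] = ((2.8333)·(2.8333) + (0.8333)·(0.8333) + (-1.1667)·(-1.1667) + (-0.1667)·(-0.1667) + (-3.1667)·(-3.1667) + (0.8333)·(0.8333)) / 5 = 20.8333/5 = 4.1667
  S = [[10.4, 2.2],
 [2.2, 4.1667]].

Step 3 — invert S. det(S) = 10.4·4.1667 - (2.2)² = 38.4933.
  S^{-1} = (1/det) · [[d, -b], [-b, a]] = [[0.1082, -0.0572],
 [-0.0572, 0.2702]].

Step 4 — quadratic form (x̄ - mu_0)^T · S^{-1} · (x̄ - mu_0):
  S^{-1} · (x̄ - mu_0) = (-0.0606, -0.168),
  (x̄ - mu_0)^T · [...] = (-1)·(-0.0606) + (-0.8333)·(-0.168) = 0.2006.

Step 5 — scale by n: T² = 6 · 0.2006 = 1.2037.

T² ≈ 1.2037


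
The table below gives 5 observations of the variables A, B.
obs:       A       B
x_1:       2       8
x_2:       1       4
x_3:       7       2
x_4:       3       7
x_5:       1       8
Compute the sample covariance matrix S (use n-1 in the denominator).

Step 1 — column means:
  mean(A) = (2 + 1 + 7 + 3 + 1) / 5 = 14/5 = 2.8
  mean(B) = (8 + 4 + 2 + 7 + 8) / 5 = 29/5 = 5.8

Step 2 — sample covariance S[i,j] = (1/(n-1)) · Σ_k (x_{k,i} - mean_i) · (x_{k,j} - mean_j), with n-1 = 4.
  S[A,A] = ((-0.8)·(-0.8) + (-1.8)·(-1.8) + (4.2)·(4.2) + (0.2)·(0.2) + (-1.8)·(-1.8)) / 4 = 24.8/4 = 6.2
  S[A,B] = ((-0.8)·(2.2) + (-1.8)·(-1.8) + (4.2)·(-3.8) + (0.2)·(1.2) + (-1.8)·(2.2)) / 4 = -18.2/4 = -4.55
  S[B,B] = ((2.2)·(2.2) + (-1.8)·(-1.8) + (-3.8)·(-3.8) + (1.2)·(1.2) + (2.2)·(2.2)) / 4 = 28.8/4 = 7.2

S is symmetric (S[j,i] = S[i,j]). Assembling:

S = [[6.2, -4.55],
 [-4.55, 7.2]]


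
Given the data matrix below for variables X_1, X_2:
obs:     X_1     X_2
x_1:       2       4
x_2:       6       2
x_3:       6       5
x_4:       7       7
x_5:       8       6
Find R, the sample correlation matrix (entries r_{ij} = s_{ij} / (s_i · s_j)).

Step 1 — column means:
  mean(X_1) = (2 + 6 + 6 + 7 + 8) / 5 = 29/5 = 5.8
  mean(X_2) = (4 + 2 + 5 + 7 + 6) / 5 = 24/5 = 4.8

Step 2 — sample variances and covariances s[i,j] = (1/(n-1)) · Σ_k (x_{k,i} - mean_i) · (x_{k,j} - mean_j), with n-1 = 4:
  s[X_1,X_1] = ((-3.8)·(-3.8) + (0.2)·(0.2) + (0.2)·(0.2) + (1.2)·(1.2) + (2.2)·(2.2)) / 4 = 20.8/4 = 5.2
  s[X_1,X_2] = ((-3.8)·(-0.8) + (0.2)·(-2.8) + (0.2)·(0.2) + (1.2)·(2.2) + (2.2)·(1.2)) / 4 = 7.8/4 = 1.95
  s[X_2,X_2] = ((-0.8)·(-0.8) + (-2.8)·(-2.8) + (0.2)·(0.2) + (2.2)·(2.2) + (1.2)·(1.2)) / 4 = 14.8/4 = 3.7
  Sample standard deviations s_i = √(s[i,i]):
  s(X_1) = √(5.2) = 2.2804
  s(X_2) = √(3.7) = 1.9235

Step 3 — r_{ij} = s_{ij} / (s_i · s_j):
  r[X_1,X_1] = 1 (diagonal).
  r[X_1,X_2] = 1.95 / (2.2804 · 1.9235) = 1.95 / 4.3863 = 0.4446
  r[X_2,X_2] = 1 (diagonal).

R is symmetric with unit diagonal. Assembling:

R = [[1, 0.4446],
 [0.4446, 1]]


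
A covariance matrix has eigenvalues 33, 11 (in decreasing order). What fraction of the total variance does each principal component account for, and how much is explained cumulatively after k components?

Step 1 — total variance = trace(Sigma) = Σ λ_i = 33 + 11 = 44.

Step 2 — fraction explained by component i = λ_i / Σ λ:
  PC1: 33/44 = 0.75
  PC2: 11/44 = 0.25

Step 3 — cumulative fraction after k components = (λ_1 + ... + λ_k) / Σ λ:
  k = 1: 33/44 = 0.75
  k = 2: (33 + 11)/44 = 44/44 = 1

Summary (fraction, with percent):

explained: PC1 0.75 (75%), PC2 0.25 (25%);  cumulative: 0.75, 1


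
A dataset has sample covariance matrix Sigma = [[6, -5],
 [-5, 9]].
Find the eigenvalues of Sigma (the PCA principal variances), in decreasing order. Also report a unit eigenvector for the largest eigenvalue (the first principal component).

Step 1 — characteristic polynomial of 2×2 Sigma:
  det(Sigma - λI) = λ² - trace · λ + det = 0.
  trace = 6 + 9 = 15, det = 6·9 - (-5)² = 29.
Step 2 — discriminant:
  Δ = trace² - 4·det = 225 - 116 = 109.
Step 3 — eigenvalues:
  λ = (trace ± √Δ)/2 = (15 ± 10.4403)/2,
  λ_1 = 12.7202,  λ_2 = 2.2798.

Step 4 — unit eigenvector for λ_1: solve (Sigma - λ_1 I)v = 0. First row:
  (6 - 12.7202)·v_x + (-5)·v_y = 0, i.e. (-6.7202)·v_x + (-5)·v_y = 0,
  so v ∝ (b, λ_1 - a) = (-5, 6.7202); multiply by -1 so the first entry is positive: u = (5, -6.7202).
  ||u|| = √((5)² + (-6.7202)²) = √(70.1605) ≈ 8.3762,
  v_1 = u/||u|| ≈ (0.5969, -0.8023) (||v_1|| = 1).

λ_1 = 12.7202,  λ_2 = 2.2798;  v_1 ≈ (0.5969, -0.8023)


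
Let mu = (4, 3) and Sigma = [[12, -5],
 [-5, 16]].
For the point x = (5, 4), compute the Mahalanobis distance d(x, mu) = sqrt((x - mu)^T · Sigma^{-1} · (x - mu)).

Step 1 — centre the observation: (x - mu) = (1, 1).

Step 2 — invert Sigma. det(Sigma) = 12·16 - (-5)² = 167.
  Sigma^{-1} = (1/det) · [[d, -b], [-b, a]] = [[0.0958, 0.0299],
 [0.0299, 0.0719]].

Step 3 — form the quadratic (x - mu)^T · Sigma^{-1} · (x - mu):
  Sigma^{-1} · (x - mu) = (0.1257, 0.1018).
  (x - mu)^T · [Sigma^{-1} · (x - mu)] = (1)·(0.1257) + (1)·(0.1018) = 0.2275.

Step 4 — take square root: d = √(0.2275) ≈ 0.477.

d(x, mu) = √(0.2275) ≈ 0.477


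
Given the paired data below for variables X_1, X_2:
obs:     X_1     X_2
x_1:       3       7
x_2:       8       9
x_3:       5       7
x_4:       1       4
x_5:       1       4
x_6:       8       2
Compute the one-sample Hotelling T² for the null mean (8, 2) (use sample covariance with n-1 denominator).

Step 1 — sample mean vector:
  mean(X_1) = (3 + 8 + 5 + 1 + 1 + 8) / 6 = 26/6 = 4.3333
  mean(X_2) = (7 + 9 + 7 + 4 + 4 + 2) / 6 = 33/6 = 5.5
  x̄ = (4.3333, 5.5),  deviation x̄ - mu_0 = (4.3333, 5.5) - (8, 2) = (-3.6667, 3.5).

Step 2 — sample covariance matrix, S[i,j] = (1/(n-1)) · Σ_k (x_{k,i} - mean_i) · (x_{k,j} - mean_j), divisor n-1 = 5:
  S[X_1,X_1] = ((-1.3333)·(-1.3333) + (3.6667)·(3.6667) + (0.6667)·(0.6667) + (-3.3333)·(-3.3333) + (-3.3333)·(-3.3333) + (3.6667)·(3.6667)) / 5 = 51.3333/5 = 10.2667
  S[X_1,X_2] = ((-1.3333)·(1.5) + (3.6667)·(3.5) + (0.6667)·(1.5) + (-3.3333)·(-1.5) + (-3.3333)·(-1.5) + (3.6667)·(-3.5)) / 5 = 9/5 = 1.8
  S[X_2,X_2] = ((1.5)·(1.5) + (3.5)·(3.5) + (1.5)·(1.5) + (-1.5)·(-1.5) + (-1.5)·(-1.5) + (-3.5)·(-3.5)) / 5 = 33.5/5 = 6.7
  S = [[10.2667, 1.8],
 [1.8, 6.7]].

Step 3 — invert S. det(S) = 10.2667·6.7 - (1.8)² = 65.5467.
  S^{-1} = (1/det) · [[d, -b], [-b, a]] = [[0.1022, -0.0275],
 [-0.0275, 0.1566]].

Step 4 — quadratic form (x̄ - mu_0)^T · S^{-1} · (x̄ - mu_0):
  S^{-1} · (x̄ - mu_0) = (-0.4709, 0.6489),
  (x̄ - mu_0)^T · [...] = (-3.6667)·(-0.4709) + (3.5)·(0.6489) = 3.9978.

Step 5 — scale by n: T² = 6 · 3.9978 = 23.987.

T² ≈ 23.987
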